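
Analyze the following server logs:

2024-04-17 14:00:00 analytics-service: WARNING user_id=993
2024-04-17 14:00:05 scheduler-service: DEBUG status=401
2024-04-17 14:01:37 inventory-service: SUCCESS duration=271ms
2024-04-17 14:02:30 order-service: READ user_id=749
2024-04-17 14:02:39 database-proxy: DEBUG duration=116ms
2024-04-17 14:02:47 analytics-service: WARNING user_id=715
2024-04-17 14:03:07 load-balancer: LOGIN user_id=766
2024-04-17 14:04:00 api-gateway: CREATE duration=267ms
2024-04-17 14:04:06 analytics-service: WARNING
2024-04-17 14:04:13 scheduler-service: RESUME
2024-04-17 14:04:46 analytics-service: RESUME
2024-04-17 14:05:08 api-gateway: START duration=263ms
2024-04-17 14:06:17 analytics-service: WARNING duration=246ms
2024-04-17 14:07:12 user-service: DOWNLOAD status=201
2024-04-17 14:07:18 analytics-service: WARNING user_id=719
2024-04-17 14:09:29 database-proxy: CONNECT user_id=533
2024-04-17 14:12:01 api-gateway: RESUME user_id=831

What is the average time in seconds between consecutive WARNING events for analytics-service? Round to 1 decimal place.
109.5

To calculate average interval:

1. Find all WARNING events for analytics-service in order
2. Calculate time gaps between consecutive events
3. Compute mean of gaps: 438 / 4 = 109.5 seconds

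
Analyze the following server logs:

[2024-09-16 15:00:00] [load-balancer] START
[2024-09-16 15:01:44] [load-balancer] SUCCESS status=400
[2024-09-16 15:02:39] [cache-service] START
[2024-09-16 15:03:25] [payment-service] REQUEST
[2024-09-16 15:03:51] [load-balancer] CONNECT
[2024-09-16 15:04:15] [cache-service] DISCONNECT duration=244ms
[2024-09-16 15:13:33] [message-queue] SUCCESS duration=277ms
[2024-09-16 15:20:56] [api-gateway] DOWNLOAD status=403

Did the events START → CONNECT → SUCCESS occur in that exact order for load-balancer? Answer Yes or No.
No

To verify sequence order:

1. Find all events in sequence START → CONNECT → SUCCESS for load-balancer
2. Extract their timestamps
3. Check if timestamps are in ascending order
4. Result: No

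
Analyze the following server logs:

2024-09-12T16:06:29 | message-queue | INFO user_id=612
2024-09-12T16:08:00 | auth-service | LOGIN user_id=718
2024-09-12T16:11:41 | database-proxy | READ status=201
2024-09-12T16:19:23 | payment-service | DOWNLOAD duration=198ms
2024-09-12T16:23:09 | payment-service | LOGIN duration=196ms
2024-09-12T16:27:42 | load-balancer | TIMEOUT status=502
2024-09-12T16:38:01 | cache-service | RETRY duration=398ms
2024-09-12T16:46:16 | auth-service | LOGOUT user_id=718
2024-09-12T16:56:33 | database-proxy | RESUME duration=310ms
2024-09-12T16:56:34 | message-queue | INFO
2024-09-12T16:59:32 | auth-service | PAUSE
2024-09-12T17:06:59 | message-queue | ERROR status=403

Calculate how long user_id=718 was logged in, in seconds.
2296

To calculate session duration:

1. Find LOGIN event for user_id=718: 2024-09-12T16:08:00
2. Find LOGOUT event for user_id=718: 2024-09-12T16:46:16
3. Session duration: 2024-09-12T16:46:16 - 2024-09-12T16:08:00 = 2296 seconds (38 minutes)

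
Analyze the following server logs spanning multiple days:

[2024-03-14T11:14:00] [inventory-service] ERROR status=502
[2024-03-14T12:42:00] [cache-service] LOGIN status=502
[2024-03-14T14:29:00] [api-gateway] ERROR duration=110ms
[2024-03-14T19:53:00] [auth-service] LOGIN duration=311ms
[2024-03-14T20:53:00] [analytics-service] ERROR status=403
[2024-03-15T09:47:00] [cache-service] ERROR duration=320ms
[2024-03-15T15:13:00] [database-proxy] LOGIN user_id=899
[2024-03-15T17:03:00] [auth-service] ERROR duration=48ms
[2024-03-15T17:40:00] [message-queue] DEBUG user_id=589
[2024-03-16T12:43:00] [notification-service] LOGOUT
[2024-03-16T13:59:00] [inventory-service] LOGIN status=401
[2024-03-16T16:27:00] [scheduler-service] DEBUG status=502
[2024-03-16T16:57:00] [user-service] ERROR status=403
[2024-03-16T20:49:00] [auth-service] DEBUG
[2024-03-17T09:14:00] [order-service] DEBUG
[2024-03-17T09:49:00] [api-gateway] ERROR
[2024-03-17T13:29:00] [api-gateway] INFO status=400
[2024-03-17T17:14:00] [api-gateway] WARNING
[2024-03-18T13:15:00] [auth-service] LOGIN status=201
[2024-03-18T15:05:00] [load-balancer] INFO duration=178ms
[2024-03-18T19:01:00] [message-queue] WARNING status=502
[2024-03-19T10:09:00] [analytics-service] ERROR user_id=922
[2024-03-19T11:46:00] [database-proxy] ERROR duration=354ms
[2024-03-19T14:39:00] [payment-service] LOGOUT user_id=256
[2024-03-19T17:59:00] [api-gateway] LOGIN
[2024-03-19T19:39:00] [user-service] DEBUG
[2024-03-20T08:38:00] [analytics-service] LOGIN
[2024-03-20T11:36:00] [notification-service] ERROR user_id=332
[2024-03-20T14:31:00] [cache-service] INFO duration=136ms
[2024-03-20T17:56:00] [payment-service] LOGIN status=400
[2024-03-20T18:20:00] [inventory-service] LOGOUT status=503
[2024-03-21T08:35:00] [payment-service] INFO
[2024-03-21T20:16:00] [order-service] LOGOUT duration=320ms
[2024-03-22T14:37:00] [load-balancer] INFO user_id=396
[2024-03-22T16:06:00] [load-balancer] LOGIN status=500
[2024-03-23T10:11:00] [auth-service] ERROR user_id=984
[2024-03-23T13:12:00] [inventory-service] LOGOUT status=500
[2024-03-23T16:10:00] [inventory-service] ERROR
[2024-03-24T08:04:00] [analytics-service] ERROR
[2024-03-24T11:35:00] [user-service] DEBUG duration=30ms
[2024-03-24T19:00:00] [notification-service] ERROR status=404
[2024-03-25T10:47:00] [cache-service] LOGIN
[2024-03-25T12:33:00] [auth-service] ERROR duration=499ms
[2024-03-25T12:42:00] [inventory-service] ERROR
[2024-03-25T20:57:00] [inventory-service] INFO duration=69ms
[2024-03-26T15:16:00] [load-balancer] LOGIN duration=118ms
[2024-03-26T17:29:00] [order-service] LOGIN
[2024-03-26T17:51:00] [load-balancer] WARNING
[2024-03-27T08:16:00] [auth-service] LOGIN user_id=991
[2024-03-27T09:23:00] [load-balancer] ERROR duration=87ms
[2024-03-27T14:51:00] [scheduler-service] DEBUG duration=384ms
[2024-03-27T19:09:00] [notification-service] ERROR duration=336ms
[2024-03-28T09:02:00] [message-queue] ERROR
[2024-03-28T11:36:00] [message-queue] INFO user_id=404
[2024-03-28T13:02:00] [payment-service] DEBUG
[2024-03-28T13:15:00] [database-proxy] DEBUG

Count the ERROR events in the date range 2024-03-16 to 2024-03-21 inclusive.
5

To filter by date range:

1. Date range: 2024-03-16 through 2024-03-21, both dates inclusive
2. Filter for ERROR events whose date falls in this range
3. Count matching events: 5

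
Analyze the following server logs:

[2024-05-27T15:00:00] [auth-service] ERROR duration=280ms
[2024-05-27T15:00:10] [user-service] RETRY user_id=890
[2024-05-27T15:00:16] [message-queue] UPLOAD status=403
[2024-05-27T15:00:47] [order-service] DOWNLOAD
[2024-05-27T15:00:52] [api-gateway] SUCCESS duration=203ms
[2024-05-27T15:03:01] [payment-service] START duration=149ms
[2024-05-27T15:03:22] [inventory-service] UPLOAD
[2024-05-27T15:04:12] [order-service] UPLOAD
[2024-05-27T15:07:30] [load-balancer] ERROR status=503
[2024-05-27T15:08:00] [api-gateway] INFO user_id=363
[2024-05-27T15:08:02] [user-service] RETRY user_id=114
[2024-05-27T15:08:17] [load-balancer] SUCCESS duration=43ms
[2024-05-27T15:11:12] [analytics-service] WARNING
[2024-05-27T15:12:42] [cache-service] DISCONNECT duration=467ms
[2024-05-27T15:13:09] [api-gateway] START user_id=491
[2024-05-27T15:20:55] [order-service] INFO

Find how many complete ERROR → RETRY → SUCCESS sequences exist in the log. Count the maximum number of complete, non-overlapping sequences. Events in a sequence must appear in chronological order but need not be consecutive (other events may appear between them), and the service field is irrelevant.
2

To count sequences:

1. Look for pattern: ERROR → RETRY → SUCCESS
2. Greedily scan the log in chronological order, matching each sequence element in turn (ignoring service)
3. Each time the full pattern completes, increment the count and restart matching from the next event
4. Complete non-overlapping sequences found: 2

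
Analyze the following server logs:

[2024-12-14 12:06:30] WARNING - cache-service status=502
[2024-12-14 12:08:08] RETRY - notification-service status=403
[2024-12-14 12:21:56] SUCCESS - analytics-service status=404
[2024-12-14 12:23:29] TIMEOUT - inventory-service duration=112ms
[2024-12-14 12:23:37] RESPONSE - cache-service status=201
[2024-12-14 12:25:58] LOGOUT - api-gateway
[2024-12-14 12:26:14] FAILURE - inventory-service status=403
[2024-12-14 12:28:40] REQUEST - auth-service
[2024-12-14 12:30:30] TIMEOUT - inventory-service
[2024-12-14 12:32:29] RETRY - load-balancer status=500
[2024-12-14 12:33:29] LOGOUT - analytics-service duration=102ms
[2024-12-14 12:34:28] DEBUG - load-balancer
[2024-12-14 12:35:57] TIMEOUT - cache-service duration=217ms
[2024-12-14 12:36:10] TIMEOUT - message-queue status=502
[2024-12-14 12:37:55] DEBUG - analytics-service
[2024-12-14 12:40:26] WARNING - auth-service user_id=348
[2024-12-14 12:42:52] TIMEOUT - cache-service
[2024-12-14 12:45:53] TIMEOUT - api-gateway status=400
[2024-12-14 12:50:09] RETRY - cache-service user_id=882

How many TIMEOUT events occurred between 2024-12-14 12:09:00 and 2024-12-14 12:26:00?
1

To count events in the time window:

1. Window boundaries: 2024-12-14 12:09:00 to 2024-12-14 12:26:00
2. Filter for TIMEOUT events within this window
3. Count matching events: 1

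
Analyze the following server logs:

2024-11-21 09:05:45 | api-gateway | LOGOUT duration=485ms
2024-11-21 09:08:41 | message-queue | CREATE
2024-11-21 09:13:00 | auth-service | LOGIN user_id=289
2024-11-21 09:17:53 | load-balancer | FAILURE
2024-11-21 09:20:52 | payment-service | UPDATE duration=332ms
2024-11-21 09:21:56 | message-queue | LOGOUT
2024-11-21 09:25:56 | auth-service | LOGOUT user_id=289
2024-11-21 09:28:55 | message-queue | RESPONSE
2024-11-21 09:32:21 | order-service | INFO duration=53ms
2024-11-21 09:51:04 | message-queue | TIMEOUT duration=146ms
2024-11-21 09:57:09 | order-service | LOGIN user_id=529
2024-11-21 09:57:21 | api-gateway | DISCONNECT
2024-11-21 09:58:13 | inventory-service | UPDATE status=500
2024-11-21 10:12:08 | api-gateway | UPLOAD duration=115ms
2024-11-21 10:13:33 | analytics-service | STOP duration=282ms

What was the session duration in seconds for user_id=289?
776

To calculate session duration:

1. Find LOGIN event for user_id=289: 2024-11-21 09:13:00
2. Find LOGOUT event for user_id=289: 2024-11-21 09:25:56
3. Session duration: 2024-11-21 09:25:56 - 2024-11-21 09:13:00 = 776 seconds (12 minutes)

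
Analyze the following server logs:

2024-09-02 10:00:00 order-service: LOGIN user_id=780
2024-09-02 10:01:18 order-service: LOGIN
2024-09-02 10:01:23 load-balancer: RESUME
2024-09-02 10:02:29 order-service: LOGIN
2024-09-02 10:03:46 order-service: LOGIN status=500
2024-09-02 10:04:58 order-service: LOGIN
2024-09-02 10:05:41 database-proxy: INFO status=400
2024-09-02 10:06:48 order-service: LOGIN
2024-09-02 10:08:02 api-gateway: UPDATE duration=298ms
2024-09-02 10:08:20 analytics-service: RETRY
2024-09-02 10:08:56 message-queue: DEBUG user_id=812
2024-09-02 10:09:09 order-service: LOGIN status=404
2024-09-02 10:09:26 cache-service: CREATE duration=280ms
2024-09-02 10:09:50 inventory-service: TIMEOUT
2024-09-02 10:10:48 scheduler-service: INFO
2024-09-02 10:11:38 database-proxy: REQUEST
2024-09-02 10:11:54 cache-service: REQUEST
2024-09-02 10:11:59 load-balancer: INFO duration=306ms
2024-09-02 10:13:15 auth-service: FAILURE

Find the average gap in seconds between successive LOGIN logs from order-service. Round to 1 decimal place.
91.5

To calculate average interval:

1. Find all LOGIN events for order-service in order
2. Calculate time gaps between consecutive events
3. Compute mean of gaps: 549 / 6 = 91.5 seconds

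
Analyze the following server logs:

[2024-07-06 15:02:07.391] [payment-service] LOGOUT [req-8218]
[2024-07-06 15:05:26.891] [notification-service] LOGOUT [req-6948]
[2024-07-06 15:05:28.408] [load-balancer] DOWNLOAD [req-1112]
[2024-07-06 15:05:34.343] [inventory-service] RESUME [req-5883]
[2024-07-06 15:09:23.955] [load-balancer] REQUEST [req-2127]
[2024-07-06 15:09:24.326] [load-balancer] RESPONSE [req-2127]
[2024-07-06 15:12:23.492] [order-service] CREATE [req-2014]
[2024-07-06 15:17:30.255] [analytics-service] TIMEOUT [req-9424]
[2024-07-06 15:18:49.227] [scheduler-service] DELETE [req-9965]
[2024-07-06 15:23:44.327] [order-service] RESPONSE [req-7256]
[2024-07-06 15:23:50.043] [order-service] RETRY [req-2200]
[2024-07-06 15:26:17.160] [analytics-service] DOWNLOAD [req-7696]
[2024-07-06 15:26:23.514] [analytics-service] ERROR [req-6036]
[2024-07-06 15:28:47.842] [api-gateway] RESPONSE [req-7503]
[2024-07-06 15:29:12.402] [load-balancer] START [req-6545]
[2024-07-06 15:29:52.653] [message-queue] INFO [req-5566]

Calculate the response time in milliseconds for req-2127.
371

To calculate latency:

1. Find REQUEST with id req-2127: 2024-07-06 15:09:23.955
2. Find RESPONSE with id req-2127: 2024-07-06 15:09:24.326
3. Latency: 2024-07-06 15:09:24.326 - 2024-07-06 15:09:23.955 = 371ms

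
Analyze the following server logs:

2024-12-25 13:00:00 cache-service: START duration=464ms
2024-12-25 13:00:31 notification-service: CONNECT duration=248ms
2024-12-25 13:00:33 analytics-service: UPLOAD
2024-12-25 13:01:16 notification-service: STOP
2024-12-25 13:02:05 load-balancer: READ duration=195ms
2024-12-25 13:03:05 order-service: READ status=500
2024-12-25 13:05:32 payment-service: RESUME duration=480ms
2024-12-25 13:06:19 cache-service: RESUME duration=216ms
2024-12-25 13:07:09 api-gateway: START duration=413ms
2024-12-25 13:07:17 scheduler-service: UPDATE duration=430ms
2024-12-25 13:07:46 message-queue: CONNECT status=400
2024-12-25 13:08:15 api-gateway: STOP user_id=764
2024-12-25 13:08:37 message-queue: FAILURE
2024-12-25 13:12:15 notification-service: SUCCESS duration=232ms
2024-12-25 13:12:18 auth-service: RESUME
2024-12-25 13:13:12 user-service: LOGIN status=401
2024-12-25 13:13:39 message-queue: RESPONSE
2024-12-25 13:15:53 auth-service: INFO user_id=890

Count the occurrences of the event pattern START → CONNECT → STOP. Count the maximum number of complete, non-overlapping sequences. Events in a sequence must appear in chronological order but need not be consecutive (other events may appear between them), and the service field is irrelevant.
2

To count sequences:

1. Look for pattern: START → CONNECT → STOP
2. Greedily scan the log in chronological order, matching each sequence element in turn (ignoring service)
3. Each time the full pattern completes, increment the count and restart matching from the next event
4. Complete non-overlapping sequences found: 2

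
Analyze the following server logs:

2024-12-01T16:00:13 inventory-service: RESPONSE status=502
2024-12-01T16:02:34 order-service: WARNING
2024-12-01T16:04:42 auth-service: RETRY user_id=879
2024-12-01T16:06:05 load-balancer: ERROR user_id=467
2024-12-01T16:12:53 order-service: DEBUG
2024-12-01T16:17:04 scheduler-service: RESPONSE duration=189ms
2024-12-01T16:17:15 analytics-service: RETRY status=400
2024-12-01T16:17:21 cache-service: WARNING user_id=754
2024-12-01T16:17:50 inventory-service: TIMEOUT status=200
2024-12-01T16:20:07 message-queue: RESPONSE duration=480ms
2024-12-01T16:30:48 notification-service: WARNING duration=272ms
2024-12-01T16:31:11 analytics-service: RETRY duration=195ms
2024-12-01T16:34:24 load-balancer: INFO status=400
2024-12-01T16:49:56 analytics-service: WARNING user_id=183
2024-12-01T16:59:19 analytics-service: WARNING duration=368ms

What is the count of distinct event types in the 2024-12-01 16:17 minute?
4

To count unique event types:

1. Filter events in the minute starting at 2024-12-01 16:17
2. Extract event types from matching entries
3. Count unique types: 4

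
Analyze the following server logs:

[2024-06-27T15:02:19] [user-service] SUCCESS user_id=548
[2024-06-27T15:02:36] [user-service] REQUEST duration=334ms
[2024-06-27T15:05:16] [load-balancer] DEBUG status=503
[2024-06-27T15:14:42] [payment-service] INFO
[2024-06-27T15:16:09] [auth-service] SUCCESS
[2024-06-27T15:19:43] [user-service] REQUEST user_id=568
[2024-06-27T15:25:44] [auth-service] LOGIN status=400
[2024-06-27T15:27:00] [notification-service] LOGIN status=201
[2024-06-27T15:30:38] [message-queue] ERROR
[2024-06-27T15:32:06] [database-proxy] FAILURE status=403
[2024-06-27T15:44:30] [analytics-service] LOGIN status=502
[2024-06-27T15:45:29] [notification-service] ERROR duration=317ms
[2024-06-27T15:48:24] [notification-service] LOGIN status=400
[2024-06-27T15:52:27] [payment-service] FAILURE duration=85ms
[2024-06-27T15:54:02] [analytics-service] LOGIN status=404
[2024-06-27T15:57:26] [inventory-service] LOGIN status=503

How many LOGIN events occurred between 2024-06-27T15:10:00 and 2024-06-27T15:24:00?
0

To count events in the time window:

1. Window boundaries: 2024-06-27T15:10:00 to 2024-06-27T15:24:00
2. Filter for LOGIN events within this window
3. Count matching events: 0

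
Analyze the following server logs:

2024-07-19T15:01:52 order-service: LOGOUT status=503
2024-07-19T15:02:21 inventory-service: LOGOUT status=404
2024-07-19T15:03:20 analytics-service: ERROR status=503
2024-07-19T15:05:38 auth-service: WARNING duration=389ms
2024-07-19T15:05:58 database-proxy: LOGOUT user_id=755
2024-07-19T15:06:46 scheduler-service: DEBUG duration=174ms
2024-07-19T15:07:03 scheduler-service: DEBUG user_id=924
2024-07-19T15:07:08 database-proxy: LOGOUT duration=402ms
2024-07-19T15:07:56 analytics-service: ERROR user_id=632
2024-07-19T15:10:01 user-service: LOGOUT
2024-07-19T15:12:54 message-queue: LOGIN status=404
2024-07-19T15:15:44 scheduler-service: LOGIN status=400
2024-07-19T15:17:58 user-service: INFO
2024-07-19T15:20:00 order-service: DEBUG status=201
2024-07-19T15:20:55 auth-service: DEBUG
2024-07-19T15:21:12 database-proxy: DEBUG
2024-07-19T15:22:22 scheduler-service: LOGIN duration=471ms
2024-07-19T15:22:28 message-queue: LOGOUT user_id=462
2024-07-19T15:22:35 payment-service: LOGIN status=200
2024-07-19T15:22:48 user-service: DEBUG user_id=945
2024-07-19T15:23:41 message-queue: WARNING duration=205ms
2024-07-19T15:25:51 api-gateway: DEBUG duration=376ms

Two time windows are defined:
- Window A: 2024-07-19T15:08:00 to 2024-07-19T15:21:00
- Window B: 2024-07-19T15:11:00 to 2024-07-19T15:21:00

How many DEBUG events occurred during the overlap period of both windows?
2

To find overlap events:

1. Window A: 2024-07-19T15:08:00 to 2024-07-19T15:21:00
2. Window B: 2024-07-19T15:11:00 to 2024-07-19T15:21:00
3. Overlap period: 2024-07-19T15:11:00 to 2024-07-19T15:21:00
4. Count DEBUG events in overlap: 2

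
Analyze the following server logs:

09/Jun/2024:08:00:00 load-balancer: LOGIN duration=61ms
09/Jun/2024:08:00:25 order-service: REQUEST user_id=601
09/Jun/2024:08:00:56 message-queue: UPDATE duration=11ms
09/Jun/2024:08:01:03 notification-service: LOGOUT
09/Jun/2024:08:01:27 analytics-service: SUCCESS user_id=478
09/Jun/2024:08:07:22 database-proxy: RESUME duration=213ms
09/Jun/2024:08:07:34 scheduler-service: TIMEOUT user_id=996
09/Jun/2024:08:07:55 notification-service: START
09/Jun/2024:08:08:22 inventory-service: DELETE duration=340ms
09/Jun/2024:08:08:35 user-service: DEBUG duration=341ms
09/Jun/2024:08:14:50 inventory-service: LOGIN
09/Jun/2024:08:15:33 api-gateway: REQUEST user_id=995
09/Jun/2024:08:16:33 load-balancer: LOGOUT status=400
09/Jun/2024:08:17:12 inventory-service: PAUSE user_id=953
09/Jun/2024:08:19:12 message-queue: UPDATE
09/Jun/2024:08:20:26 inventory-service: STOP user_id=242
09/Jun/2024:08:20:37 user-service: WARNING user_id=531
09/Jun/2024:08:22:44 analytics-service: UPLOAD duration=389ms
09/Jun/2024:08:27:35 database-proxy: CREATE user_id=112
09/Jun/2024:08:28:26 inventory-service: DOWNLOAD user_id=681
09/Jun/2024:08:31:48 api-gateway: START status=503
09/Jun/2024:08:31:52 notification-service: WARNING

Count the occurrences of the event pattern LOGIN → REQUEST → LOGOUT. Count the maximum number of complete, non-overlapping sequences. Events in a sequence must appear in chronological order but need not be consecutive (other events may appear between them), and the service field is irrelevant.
2

To count sequences:

1. Look for pattern: LOGIN → REQUEST → LOGOUT
2. Greedily scan the log in chronological order, matching each sequence element in turn (ignoring service)
3. Each time the full pattern completes, increment the count and restart matching from the next event
4. Complete non-overlapping sequences found: 2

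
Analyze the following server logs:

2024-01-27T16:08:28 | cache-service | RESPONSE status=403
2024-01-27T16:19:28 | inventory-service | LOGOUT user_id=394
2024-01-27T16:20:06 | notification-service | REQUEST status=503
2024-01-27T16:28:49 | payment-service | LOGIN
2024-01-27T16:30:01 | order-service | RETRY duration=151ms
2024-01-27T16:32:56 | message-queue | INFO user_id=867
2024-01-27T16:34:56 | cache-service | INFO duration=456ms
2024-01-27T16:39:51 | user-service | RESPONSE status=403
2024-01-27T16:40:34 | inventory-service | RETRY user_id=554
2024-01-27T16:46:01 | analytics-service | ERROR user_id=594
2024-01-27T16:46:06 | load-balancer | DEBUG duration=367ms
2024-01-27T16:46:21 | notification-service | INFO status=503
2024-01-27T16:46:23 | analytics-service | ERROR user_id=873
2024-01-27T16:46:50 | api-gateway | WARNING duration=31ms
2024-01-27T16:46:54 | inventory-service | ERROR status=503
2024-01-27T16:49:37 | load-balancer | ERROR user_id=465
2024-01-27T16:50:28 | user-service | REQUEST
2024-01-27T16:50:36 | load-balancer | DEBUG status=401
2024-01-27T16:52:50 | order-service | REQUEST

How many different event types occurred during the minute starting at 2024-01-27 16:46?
4

To count unique event types:

1. Filter events in the minute starting at 2024-01-27 16:46
2. Extract event types from matching entries
3. Count unique types: 4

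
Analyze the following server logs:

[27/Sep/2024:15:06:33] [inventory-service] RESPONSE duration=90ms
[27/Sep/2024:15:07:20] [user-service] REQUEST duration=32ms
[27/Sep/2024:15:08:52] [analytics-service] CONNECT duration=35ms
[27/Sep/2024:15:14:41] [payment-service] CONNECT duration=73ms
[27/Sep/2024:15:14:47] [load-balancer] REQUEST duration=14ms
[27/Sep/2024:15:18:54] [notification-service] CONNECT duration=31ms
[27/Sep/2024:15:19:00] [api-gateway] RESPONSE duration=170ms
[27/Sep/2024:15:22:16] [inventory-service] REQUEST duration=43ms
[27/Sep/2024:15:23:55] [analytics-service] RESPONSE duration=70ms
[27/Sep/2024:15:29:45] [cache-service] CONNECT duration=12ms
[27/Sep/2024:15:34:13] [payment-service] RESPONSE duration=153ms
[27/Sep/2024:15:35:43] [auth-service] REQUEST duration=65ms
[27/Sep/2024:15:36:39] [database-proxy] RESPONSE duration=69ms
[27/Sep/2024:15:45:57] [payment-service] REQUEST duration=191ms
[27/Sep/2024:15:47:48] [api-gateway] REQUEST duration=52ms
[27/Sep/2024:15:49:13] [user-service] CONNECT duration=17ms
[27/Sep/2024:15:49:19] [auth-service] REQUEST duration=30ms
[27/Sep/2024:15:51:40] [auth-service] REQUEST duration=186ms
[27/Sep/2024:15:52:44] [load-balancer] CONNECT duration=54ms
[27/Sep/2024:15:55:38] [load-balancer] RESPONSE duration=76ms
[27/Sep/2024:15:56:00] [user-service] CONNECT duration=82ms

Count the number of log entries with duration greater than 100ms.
4

To count timeouts:

1. Threshold: 100ms
2. Extract duration from each log entry
3. Count entries where duration > 100
4. Timeout count: 4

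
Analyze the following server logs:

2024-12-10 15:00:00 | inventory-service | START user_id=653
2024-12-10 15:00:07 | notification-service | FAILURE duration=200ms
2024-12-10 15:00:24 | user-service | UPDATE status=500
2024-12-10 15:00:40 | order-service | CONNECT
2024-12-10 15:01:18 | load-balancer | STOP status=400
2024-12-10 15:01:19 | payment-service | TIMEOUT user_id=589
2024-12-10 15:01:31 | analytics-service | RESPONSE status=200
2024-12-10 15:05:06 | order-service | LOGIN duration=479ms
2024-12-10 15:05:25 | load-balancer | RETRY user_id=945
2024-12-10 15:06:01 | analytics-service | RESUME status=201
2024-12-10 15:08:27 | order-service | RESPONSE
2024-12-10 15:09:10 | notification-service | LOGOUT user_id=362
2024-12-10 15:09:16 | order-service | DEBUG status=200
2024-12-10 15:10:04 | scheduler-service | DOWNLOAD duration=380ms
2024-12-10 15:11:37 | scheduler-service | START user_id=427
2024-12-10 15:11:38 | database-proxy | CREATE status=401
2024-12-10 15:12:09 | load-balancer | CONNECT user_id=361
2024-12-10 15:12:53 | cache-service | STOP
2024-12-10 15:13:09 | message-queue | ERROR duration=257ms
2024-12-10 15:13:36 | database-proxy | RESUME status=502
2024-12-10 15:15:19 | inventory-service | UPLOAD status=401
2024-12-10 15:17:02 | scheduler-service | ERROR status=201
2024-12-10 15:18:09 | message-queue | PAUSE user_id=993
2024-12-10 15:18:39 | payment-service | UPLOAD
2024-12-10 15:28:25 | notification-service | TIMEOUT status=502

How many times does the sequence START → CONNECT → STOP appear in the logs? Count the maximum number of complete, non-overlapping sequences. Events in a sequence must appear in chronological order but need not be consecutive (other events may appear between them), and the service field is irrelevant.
2

To count sequences:

1. Look for pattern: START → CONNECT → STOP
2. Greedily scan the log in chronological order, matching each sequence element in turn (ignoring service)
3. Each time the full pattern completes, increment the count and restart matching from the next event
4. Complete non-overlapping sequences found: 2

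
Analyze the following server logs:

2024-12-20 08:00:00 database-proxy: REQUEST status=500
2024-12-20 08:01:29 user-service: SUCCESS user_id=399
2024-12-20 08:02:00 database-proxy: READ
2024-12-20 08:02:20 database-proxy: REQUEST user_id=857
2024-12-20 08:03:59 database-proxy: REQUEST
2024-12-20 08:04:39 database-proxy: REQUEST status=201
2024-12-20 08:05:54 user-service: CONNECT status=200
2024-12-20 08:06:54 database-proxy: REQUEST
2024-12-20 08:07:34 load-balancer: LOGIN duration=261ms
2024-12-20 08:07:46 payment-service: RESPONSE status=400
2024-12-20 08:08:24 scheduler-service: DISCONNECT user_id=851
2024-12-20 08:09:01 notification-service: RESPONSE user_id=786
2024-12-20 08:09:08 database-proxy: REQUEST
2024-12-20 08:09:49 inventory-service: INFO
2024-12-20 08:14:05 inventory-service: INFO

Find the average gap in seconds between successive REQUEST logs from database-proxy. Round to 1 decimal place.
109.6

To calculate average interval:

1. Find all REQUEST events for database-proxy in order
2. Calculate time gaps between consecutive events
3. Compute mean of gaps: 548 / 5 = 109.6 seconds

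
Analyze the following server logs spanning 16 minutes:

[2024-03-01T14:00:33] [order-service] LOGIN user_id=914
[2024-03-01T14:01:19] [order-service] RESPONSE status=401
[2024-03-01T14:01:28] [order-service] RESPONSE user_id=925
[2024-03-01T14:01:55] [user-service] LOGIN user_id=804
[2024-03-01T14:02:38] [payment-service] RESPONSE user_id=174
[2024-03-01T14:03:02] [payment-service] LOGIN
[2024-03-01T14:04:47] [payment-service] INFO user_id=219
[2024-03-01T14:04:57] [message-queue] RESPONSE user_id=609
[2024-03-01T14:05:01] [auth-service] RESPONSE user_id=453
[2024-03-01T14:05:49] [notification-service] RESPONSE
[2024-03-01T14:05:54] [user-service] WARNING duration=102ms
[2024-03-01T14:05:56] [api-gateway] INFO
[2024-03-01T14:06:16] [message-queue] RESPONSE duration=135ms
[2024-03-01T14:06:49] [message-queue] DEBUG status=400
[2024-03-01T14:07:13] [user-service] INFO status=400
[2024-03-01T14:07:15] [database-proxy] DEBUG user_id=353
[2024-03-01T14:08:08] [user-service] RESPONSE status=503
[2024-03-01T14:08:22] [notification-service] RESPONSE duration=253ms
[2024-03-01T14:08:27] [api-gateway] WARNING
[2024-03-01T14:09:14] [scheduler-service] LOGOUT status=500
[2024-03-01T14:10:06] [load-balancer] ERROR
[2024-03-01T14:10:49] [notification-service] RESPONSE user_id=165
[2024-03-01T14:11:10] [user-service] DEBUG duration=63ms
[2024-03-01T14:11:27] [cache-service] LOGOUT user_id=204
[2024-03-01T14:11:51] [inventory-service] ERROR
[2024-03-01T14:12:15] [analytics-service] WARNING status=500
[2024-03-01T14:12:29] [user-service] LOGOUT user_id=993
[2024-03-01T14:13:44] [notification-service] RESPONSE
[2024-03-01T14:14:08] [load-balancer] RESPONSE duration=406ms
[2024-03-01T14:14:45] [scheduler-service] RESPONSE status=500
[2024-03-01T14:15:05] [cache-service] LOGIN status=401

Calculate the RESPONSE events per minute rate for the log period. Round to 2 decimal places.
0.81

To calculate the rate:

1. Count total RESPONSE events: 13
2. Total time period: 16 minutes
3. Rate = 13 / 16 = 0.81 events per minute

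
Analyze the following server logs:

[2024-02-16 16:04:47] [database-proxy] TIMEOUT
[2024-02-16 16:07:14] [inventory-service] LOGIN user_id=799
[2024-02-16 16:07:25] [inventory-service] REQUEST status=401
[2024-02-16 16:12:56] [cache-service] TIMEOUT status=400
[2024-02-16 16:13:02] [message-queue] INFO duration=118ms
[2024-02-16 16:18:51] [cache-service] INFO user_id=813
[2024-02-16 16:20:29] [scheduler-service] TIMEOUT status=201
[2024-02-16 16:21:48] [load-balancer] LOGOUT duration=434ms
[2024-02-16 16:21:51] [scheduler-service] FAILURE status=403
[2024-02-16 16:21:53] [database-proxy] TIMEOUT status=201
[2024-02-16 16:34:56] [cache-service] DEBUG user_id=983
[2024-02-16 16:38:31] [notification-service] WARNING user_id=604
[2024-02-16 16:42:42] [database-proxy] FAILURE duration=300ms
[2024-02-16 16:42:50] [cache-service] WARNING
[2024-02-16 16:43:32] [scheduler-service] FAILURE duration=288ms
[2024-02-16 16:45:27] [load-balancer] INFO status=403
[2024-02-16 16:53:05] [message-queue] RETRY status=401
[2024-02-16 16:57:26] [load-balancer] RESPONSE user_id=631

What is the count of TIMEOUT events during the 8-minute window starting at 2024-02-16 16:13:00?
1

To count events in the time window:

1. Window boundaries: 2024-02-16 16:13:00 to 2024-02-16 16:21:00
2. Filter for TIMEOUT events within this window
3. Count matching events: 1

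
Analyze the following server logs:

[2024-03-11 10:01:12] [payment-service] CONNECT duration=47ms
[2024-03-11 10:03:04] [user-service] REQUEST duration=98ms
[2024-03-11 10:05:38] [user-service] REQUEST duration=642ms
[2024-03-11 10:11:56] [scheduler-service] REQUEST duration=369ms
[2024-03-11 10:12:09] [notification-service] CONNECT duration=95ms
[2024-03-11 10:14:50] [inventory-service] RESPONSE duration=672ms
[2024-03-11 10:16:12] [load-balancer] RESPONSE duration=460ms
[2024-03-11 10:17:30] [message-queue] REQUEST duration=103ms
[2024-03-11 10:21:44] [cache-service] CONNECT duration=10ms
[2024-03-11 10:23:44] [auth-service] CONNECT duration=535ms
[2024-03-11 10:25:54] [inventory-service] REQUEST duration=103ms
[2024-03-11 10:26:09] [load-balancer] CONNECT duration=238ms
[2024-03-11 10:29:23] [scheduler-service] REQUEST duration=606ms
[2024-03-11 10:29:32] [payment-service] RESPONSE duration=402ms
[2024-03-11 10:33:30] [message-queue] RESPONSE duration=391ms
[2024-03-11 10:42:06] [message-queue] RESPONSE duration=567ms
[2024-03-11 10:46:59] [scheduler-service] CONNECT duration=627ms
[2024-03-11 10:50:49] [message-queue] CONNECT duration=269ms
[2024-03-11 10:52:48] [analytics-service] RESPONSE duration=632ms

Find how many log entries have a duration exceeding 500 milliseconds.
7

To count timeouts:

1. Threshold: 500ms
2. Extract duration from each log entry
3. Count entries where duration > 500
4. Timeout count: 7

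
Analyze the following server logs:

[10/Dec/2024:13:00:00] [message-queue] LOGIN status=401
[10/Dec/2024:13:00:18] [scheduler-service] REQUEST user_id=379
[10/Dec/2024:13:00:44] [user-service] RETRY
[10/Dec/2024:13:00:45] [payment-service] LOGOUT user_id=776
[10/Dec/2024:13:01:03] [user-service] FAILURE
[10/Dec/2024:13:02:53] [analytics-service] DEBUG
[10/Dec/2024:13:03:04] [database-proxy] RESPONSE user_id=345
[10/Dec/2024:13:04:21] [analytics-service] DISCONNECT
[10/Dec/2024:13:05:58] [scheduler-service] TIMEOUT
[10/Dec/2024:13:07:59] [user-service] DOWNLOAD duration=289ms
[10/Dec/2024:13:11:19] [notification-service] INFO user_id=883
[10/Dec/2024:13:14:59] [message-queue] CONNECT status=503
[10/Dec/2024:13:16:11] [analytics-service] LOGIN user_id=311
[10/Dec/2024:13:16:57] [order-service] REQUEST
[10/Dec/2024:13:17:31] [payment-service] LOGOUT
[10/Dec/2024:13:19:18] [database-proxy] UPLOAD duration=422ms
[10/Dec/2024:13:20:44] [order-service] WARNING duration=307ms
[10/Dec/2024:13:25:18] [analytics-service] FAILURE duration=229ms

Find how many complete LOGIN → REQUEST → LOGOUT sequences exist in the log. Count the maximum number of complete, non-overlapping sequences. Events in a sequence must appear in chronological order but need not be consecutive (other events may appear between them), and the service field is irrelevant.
2

To count sequences:

1. Look for pattern: LOGIN → REQUEST → LOGOUT
2. Greedily scan the log in chronological order, matching each sequence element in turn (ignoring service)
3. Each time the full pattern completes, increment the count and restart matching from the next event
4. Complete non-overlapping sequences found: 2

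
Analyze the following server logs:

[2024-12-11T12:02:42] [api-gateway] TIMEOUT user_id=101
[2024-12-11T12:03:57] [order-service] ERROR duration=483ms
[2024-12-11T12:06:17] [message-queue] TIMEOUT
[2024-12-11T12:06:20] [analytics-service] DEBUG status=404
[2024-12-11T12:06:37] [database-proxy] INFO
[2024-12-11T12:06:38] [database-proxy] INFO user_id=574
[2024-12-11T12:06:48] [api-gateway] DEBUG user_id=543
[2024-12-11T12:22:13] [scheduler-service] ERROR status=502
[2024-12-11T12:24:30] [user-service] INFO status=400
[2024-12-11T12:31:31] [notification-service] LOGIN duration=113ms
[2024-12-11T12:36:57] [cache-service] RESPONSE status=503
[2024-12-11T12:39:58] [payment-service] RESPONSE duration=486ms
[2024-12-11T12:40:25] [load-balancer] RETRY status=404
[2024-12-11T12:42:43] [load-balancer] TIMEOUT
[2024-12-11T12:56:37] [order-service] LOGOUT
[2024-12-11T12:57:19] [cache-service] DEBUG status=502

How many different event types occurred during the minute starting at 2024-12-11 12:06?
3

To count unique event types:

1. Filter events in the minute starting at 2024-12-11 12:06
2. Extract event types from matching entries
3. Count unique types: 3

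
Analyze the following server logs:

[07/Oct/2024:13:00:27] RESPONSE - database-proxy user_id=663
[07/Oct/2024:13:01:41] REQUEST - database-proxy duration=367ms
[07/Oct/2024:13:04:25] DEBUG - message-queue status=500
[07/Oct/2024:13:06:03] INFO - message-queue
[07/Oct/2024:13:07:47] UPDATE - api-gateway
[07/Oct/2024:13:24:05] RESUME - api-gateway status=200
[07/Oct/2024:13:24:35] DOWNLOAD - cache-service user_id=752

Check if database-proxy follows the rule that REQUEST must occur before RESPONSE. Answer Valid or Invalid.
Invalid

To validate ordering:

1. Required order: REQUEST → RESPONSE
2. Rule: REQUEST must occur before RESPONSE
3. Check actual order of events for database-proxy
4. Result: Invalid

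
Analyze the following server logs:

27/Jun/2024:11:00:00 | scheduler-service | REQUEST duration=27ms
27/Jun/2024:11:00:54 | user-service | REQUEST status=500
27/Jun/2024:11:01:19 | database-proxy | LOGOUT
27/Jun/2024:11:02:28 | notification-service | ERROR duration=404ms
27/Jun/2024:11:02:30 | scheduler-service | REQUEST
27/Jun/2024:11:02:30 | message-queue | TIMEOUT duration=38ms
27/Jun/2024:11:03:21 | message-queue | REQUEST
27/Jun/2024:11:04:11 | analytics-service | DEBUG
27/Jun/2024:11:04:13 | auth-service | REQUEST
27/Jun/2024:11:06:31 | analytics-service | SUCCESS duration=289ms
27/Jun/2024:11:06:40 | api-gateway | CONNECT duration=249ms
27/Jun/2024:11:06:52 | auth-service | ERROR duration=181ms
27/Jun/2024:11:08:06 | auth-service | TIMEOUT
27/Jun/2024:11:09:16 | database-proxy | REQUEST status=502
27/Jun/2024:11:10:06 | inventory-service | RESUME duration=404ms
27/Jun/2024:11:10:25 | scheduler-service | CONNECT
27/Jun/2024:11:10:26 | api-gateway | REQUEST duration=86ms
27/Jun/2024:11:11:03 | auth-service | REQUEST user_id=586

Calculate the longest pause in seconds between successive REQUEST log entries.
303

To find the longest gap:

1. Extract all REQUEST events in chronological order
2. Calculate time differences between consecutive events
3. Find the maximum difference
4. Longest gap: 303 seconds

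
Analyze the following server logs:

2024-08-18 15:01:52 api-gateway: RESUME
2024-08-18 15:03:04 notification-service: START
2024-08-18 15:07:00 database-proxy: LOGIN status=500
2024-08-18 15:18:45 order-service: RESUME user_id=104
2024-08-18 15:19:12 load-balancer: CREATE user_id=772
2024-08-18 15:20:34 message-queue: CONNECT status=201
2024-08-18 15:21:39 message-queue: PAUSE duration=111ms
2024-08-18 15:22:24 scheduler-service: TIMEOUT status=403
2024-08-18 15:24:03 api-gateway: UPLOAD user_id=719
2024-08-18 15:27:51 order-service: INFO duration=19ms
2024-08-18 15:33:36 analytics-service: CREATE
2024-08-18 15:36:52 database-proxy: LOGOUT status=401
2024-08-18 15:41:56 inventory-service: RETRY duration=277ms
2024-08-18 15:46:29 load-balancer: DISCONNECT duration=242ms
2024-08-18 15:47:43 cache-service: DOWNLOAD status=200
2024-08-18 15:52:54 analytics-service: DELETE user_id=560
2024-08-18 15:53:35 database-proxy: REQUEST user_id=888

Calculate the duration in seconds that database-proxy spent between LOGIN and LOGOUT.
1792

To calculate state duration:

1. Find LOGIN event for database-proxy: 2024-08-18 15:07:00
2. Find LOGOUT event for database-proxy: 2024-08-18 15:36:52
3. Calculate duration: 2024-08-18 15:36:52 - 2024-08-18 15:07:00 = 1792 seconds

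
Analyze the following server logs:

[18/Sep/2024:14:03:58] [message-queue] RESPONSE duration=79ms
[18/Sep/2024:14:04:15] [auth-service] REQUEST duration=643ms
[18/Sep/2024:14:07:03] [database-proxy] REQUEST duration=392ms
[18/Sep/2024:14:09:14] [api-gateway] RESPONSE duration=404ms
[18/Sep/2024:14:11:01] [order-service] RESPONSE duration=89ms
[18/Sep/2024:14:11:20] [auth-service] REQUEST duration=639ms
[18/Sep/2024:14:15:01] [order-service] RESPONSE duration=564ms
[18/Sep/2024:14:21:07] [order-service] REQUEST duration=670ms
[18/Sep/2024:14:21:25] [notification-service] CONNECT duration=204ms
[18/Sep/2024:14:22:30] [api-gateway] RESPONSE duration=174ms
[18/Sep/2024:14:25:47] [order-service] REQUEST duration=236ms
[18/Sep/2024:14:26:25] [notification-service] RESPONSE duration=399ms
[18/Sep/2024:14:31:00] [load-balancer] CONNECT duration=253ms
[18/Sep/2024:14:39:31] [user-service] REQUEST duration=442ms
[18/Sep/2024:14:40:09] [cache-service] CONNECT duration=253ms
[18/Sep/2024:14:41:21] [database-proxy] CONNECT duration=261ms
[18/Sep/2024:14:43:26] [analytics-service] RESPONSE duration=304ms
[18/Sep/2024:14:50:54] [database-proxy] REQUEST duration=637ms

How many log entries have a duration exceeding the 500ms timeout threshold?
5

To count timeouts:

1. Threshold: 500ms
2. Extract duration from each log entry
3. Count entries where duration > 500
4. Timeout count: 5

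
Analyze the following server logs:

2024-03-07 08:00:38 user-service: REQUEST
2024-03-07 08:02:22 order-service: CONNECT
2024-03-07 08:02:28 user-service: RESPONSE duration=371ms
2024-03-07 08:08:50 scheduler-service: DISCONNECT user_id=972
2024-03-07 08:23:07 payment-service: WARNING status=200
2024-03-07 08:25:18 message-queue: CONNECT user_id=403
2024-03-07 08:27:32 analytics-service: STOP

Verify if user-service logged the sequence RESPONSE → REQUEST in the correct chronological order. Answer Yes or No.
No

To verify sequence order:

1. Find all events in sequence RESPONSE → REQUEST for user-service
2. Extract their timestamps
3. Check if timestamps are in ascending order
4. Result: No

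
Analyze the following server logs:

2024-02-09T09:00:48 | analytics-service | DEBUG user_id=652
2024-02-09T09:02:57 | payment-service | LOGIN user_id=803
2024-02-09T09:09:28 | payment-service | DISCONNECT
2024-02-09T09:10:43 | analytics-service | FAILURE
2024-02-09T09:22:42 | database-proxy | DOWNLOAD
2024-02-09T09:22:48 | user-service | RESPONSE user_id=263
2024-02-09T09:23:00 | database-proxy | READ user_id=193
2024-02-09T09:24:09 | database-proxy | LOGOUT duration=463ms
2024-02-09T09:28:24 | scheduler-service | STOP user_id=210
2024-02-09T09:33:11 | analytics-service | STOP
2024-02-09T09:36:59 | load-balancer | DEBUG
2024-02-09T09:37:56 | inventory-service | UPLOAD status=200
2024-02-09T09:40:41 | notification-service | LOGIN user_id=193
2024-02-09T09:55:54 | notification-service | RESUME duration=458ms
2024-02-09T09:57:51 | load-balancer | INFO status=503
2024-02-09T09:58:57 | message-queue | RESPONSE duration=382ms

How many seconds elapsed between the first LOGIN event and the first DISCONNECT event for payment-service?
391

To find the time between events:

1. Locate the first LOGIN event for payment-service: 2024-02-09T09:02:57
2. Locate the first DISCONNECT event for payment-service: 2024-02-09T09:09:28
3. Calculate the difference: 2024-02-09T09:09:28 - 2024-02-09T09:02:57 = 391 seconds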